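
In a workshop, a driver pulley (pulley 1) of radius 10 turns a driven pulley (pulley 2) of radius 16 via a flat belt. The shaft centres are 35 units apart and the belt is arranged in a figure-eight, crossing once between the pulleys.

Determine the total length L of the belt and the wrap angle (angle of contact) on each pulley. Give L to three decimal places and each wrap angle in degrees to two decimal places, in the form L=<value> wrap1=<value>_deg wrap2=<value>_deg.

crossed belt: β = asin((r1+r2)/C) = asin(26/35) = 47.9754°
wrap1 = wrap2 = π + 2β = 275.9507°
tangent length = C·cosβ = 23.4307
L = (r1+r2)·wrap + 2·C·cosβ = 26·4.8162 + 2·23.4307 = 172.0840

L=172.084 wrap1=275.95_deg wrap2=275.95_deg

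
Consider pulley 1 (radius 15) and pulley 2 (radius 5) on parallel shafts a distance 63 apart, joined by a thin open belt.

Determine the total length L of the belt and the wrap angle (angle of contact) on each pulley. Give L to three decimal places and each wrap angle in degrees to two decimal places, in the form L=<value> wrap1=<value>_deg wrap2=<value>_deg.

open belt: β = asin((r2−r1)/C) = asin(-10/63) = -9.1332°
wrap1 = π − 2β = 198.2664°
wrap2 = π + 2β = 161.7336°
tangent length = C·cosβ = 62.2013
L = r1·wrap1 + r2·wrap2 + 2·C·cosβ = 15·3.4604 + 5·2.8228 + 2·62.2013 = 190.4225

L=190.423 wrap1=198.27_deg wrap2=161.73_deg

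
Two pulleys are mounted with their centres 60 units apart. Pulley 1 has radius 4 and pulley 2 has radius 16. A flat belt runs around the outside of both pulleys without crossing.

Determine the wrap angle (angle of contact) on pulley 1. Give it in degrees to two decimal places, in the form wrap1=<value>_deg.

open belt: β = asin((r2−r1)/C) = asin(12/60) = 11.5370°
wrap1 = π − 2β = 156.9261°
wrap2 = π + 2β = 203.0739°

wrap1=156.93_deg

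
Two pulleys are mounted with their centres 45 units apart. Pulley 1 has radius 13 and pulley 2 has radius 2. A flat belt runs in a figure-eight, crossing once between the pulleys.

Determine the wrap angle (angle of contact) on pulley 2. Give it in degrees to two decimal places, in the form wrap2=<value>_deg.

wrap2=218.94_deg

crossed belt: β = asin((r1+r2)/C) = asin(15/45) = 19.4712°
wrap1 = wrap2 = π + 2β = 218.9424°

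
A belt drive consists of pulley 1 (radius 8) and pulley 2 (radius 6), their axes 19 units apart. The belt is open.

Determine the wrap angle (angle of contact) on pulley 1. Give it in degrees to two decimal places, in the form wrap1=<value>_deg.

wrap1=192.08_deg

open belt: β = asin((r2−r1)/C) = asin(-2/19) = -6.0423°
wrap1 = π − 2β = 192.0847°
wrap2 = π + 2β = 167.9153°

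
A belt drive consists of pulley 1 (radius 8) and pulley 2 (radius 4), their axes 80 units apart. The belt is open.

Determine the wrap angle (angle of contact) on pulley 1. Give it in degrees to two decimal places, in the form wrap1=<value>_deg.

wrap1=185.73_deg

open belt: β = asin((r2−r1)/C) = asin(-4/80) = -2.8660°
wrap1 = π − 2β = 185.7320°
wrap2 = π + 2β = 174.2680°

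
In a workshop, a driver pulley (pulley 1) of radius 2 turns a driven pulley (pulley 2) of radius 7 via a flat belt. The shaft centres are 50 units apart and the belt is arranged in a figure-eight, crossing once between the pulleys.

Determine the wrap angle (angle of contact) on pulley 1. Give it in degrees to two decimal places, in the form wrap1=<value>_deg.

wrap1=200.74_deg

crossed belt: β = asin((r1+r2)/C) = asin(9/50) = 10.3698°
wrap1 = wrap2 = π + 2β = 200.7395°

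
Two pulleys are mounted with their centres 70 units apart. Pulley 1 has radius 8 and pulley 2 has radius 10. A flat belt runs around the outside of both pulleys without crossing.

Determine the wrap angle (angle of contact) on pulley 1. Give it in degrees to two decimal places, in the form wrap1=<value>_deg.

open belt: β = asin((r2−r1)/C) = asin(2/70) = 1.6372°
wrap1 = π − 2β = 176.7255°
wrap2 = π + 2β = 183.2745°

wrap1=176.73_deg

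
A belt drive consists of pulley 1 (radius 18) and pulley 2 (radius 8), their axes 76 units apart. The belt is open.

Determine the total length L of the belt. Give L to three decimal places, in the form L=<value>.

L=234.999

open belt: β = asin((r2−r1)/C) = asin(-10/76) = -7.5608°
wrap1 = π − 2β = 195.1217°
wrap2 = π + 2β = 164.8783°
tangent length = C·cosβ = 75.3392
L = r1·wrap1 + r2·wrap2 + 2·C·cosβ = 18·3.4055 + 8·2.8777 + 2·75.3392 = 234.9991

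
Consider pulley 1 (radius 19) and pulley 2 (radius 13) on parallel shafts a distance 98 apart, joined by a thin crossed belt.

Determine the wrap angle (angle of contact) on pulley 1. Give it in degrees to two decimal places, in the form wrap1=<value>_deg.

wrap1=218.12_deg

crossed belt: β = asin((r1+r2)/C) = asin(32/98) = 19.0583°
wrap1 = wrap2 = π + 2β = 218.1167°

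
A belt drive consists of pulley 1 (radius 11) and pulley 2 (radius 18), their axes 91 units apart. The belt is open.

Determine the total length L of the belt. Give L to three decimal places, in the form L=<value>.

open belt: β = asin((r2−r1)/C) = asin(7/91) = 4.4117°
wrap1 = π − 2β = 171.1765°
wrap2 = π + 2β = 188.8235°
tangent length = C·cosβ = 90.7304
L = r1·wrap1 + r2·wrap2 + 2·C·cosβ = 11·2.9876 + 18·3.2956 + 2·90.7304 = 273.6449

L=273.645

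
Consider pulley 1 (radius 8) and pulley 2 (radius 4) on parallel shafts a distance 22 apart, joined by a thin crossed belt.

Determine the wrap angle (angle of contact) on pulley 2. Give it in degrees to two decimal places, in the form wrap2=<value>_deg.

crossed belt: β = asin((r1+r2)/C) = asin(12/22) = 33.0557°
wrap1 = wrap2 = π + 2β = 246.1115°

wrap2=246.11_deg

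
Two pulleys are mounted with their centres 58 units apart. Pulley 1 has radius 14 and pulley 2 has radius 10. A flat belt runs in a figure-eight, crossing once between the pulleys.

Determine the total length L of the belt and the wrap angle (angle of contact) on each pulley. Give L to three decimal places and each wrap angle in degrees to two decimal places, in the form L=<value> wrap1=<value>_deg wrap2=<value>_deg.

L=201.479 wrap1=228.89_deg wrap2=228.89_deg

crossed belt: β = asin((r1+r2)/C) = asin(24/58) = 24.4433°
wrap1 = wrap2 = π + 2β = 228.8867°
tangent length = C·cosβ = 52.8015
L = (r1+r2)·wrap + 2·C·cosβ = 24·3.9948 + 2·52.8015 = 201.4789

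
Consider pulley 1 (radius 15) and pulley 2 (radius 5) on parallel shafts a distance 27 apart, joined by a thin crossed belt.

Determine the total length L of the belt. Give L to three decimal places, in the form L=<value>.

L=132.475

crossed belt: β = asin((r1+r2)/C) = asin(20/27) = 47.7946°
wrap1 = wrap2 = π + 2β = 275.5891°
tangent length = C·cosβ = 18.1384
L = (r1+r2)·wrap + 2·C·cosβ = 20·4.8099 + 2·18.1384 = 132.4755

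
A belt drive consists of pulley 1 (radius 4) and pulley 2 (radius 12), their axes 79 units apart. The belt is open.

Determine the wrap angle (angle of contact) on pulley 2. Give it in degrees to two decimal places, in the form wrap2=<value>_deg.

open belt: β = asin((r2−r1)/C) = asin(8/79) = 5.8121°
wrap1 = π − 2β = 168.3759°
wrap2 = π + 2β = 191.6241°

wrap2=191.62_deg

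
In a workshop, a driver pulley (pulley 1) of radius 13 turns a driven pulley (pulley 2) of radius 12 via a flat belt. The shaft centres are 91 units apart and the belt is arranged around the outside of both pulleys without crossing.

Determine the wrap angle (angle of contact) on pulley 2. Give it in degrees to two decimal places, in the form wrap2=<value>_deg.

open belt: β = asin((r2−r1)/C) = asin(-1/91) = -0.6296°
wrap1 = π − 2β = 181.2593°
wrap2 = π + 2β = 178.7407°

wrap2=178.74_deg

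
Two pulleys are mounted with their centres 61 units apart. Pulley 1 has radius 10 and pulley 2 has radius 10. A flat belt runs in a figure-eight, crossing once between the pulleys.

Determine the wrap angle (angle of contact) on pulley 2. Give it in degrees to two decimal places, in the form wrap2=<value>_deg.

wrap2=218.28_deg

crossed belt: β = asin((r1+r2)/C) = asin(20/61) = 19.1395°
wrap1 = wrap2 = π + 2β = 218.2789°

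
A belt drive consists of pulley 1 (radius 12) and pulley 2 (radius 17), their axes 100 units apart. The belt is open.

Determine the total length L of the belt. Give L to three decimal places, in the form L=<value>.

open belt: β = asin((r2−r1)/C) = asin(5/100) = 2.8660°
wrap1 = π − 2β = 174.2680°
wrap2 = π + 2β = 185.7320°
tangent length = C·cosβ = 99.8749
L = r1·wrap1 + r2·wrap2 + 2·C·cosβ = 12·3.0416 + 17·3.2416 + 2·99.8749 = 291.3562

L=291.356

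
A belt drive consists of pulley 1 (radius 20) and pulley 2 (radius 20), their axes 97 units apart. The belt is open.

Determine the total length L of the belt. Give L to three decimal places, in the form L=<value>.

L=319.664

open belt: β = asin((r2−r1)/C) = asin(0/97) = 0.0000°
wrap1 = π − 2β = 180.0000°
wrap2 = π + 2β = 180.0000°
tangent length = C·cosβ = 97.0000
L = r1·wrap1 + r2·wrap2 + 2·C·cosβ = 20·3.1416 + 20·3.1416 + 2·97.0000 = 319.6637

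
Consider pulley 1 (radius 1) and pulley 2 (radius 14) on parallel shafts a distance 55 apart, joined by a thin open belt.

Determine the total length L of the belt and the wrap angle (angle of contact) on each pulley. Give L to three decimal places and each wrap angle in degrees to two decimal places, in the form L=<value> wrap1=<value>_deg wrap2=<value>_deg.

L=160.211 wrap1=152.66_deg wrap2=207.34_deg

open belt: β = asin((r2−r1)/C) = asin(13/55) = 13.6720°
wrap1 = π − 2β = 152.6560°
wrap2 = π + 2β = 207.3440°
tangent length = C·cosβ = 53.4416
L = r1·wrap1 + r2·wrap2 + 2·C·cosβ = 1·2.6643 + 14·3.6188 + 2·53.4416 = 160.2112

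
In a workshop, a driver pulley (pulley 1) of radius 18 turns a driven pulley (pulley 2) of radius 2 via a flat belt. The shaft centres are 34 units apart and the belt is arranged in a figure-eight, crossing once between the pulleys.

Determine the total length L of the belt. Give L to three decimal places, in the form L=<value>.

L=142.978

crossed belt: β = asin((r1+r2)/C) = asin(20/34) = 36.0319°
wrap1 = wrap2 = π + 2β = 252.0638°
tangent length = C·cosβ = 27.4955
L = (r1+r2)·wrap + 2·C·cosβ = 20·4.3993 + 2·27.4955 = 142.9778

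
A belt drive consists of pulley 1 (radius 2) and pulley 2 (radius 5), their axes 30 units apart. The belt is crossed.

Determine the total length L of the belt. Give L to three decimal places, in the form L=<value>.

L=83.632

crossed belt: β = asin((r1+r2)/C) = asin(7/30) = 13.4934°
wrap1 = wrap2 = π + 2β = 206.9868°
tangent length = C·cosβ = 29.1719
L = (r1+r2)·wrap + 2·C·cosβ = 7·3.6126 + 2·29.1719 = 83.6320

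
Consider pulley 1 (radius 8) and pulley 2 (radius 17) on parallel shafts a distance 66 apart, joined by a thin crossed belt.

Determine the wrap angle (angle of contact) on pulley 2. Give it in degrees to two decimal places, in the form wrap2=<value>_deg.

crossed belt: β = asin((r1+r2)/C) = asin(25/66) = 22.2586°
wrap1 = wrap2 = π + 2β = 224.5172°

wrap2=224.52_deg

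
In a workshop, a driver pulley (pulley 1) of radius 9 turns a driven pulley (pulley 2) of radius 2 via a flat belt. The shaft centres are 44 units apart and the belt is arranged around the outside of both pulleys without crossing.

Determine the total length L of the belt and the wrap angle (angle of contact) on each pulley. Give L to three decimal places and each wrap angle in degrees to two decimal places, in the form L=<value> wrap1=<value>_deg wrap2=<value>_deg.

open belt: β = asin((r2−r1)/C) = asin(-7/44) = -9.1541°
wrap1 = π − 2β = 198.3083°
wrap2 = π + 2β = 161.6917°
tangent length = C·cosβ = 43.4396
L = r1·wrap1 + r2·wrap2 + 2·C·cosβ = 9·3.4611 + 2·2.8221 + 2·43.4396 = 123.6735

L=123.674 wrap1=198.31_deg wrap2=161.69_deg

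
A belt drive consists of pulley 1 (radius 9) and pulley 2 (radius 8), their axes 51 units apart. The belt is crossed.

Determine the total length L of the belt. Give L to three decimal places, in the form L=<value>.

crossed belt: β = asin((r1+r2)/C) = asin(17/51) = 19.4712°
wrap1 = wrap2 = π + 2β = 218.9424°
tangent length = C·cosβ = 48.0833
L = (r1+r2)·wrap + 2·C·cosβ = 17·3.8213 + 2·48.0833 = 161.1281

L=161.128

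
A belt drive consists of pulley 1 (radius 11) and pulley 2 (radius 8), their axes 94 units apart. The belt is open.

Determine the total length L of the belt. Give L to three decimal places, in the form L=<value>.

open belt: β = asin((r2−r1)/C) = asin(-3/94) = -1.8289°
wrap1 = π − 2β = 183.6578°
wrap2 = π + 2β = 176.3422°
tangent length = C·cosβ = 93.9521
L = r1·wrap1 + r2·wrap2 + 2·C·cosβ = 11·3.2054 + 8·3.0778 + 2·93.9521 = 247.7860

L=247.786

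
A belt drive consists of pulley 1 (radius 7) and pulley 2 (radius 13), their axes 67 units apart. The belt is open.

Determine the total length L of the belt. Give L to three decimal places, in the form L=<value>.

open belt: β = asin((r2−r1)/C) = asin(6/67) = 5.1378°
wrap1 = π − 2β = 169.7243°
wrap2 = π + 2β = 190.2757°
tangent length = C·cosβ = 66.7308
L = r1·wrap1 + r2·wrap2 + 2·C·cosβ = 7·2.9622 + 13·3.3209 + 2·66.7308 = 197.3695

L=197.370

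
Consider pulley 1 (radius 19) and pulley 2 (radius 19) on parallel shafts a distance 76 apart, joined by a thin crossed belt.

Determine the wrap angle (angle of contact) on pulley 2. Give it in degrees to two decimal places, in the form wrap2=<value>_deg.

wrap2=240.00_deg

crossed belt: β = asin((r1+r2)/C) = asin(38/76) = 30.0000°
wrap1 = wrap2 = π + 2β = 240.0000°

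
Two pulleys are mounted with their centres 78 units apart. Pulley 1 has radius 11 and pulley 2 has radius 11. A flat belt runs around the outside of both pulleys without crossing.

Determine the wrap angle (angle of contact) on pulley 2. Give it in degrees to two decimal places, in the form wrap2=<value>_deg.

wrap2=180.00_deg

open belt: β = asin((r2−r1)/C) = asin(0/78) = 0.0000°
wrap1 = π − 2β = 180.0000°
wrap2 = π + 2β = 180.0000°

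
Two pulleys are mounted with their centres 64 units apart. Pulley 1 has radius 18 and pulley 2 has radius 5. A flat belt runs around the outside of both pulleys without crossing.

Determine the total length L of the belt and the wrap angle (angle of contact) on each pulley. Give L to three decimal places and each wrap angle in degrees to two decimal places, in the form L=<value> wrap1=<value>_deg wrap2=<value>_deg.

L=202.906 wrap1=203.44_deg wrap2=156.56_deg

open belt: β = asin((r2−r1)/C) = asin(-13/64) = -11.7198°
wrap1 = π − 2β = 203.4395°
wrap2 = π + 2β = 156.5605°
tangent length = C·cosβ = 62.6658
L = r1·wrap1 + r2·wrap2 + 2·C·cosβ = 18·3.5507 + 5·2.7325 + 2·62.6658 = 202.9064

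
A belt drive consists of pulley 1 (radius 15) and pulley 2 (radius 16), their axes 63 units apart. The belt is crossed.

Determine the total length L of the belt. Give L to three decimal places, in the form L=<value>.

L=238.976

crossed belt: β = asin((r1+r2)/C) = asin(31/63) = 29.4763°
wrap1 = wrap2 = π + 2β = 238.9526°
tangent length = C·cosβ = 54.8452
L = (r1+r2)·wrap + 2·C·cosβ = 31·4.1705 + 2·54.8452 = 238.9763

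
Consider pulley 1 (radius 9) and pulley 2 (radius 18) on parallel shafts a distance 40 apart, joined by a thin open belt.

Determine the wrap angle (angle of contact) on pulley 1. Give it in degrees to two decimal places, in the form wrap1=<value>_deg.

open belt: β = asin((r2−r1)/C) = asin(9/40) = 13.0029°
wrap1 = π − 2β = 153.9942°
wrap2 = π + 2β = 206.0058°

wrap1=153.99_deg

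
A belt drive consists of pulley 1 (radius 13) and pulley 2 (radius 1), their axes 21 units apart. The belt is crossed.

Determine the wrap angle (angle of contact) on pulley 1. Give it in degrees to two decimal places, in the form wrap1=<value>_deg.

crossed belt: β = asin((r1+r2)/C) = asin(14/21) = 41.8103°
wrap1 = wrap2 = π + 2β = 263.6206°

wrap1=263.62_deg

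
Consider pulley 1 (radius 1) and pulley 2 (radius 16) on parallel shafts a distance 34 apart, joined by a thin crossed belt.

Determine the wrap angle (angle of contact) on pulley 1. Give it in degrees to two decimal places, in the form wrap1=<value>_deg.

crossed belt: β = asin((r1+r2)/C) = asin(17/34) = 30.0000°
wrap1 = wrap2 = π + 2β = 240.0000°

wrap1=240.00_deg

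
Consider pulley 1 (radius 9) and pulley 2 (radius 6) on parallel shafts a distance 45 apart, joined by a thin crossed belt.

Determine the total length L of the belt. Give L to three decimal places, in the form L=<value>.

L=142.172

crossed belt: β = asin((r1+r2)/C) = asin(15/45) = 19.4712°
wrap1 = wrap2 = π + 2β = 218.9424°
tangent length = C·cosβ = 42.4264
L = (r1+r2)·wrap + 2·C·cosβ = 15·3.8213 + 2·42.4264 = 142.1718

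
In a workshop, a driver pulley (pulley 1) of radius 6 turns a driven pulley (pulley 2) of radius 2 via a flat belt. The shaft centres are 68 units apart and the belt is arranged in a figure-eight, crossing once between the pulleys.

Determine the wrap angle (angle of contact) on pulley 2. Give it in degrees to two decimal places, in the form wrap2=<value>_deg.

crossed belt: β = asin((r1+r2)/C) = asin(8/68) = 6.7563°
wrap1 = wrap2 = π + 2β = 193.5127°

wrap2=193.51_deg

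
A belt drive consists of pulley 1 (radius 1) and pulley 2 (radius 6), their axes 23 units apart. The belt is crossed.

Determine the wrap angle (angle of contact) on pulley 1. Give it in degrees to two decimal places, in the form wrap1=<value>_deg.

crossed belt: β = asin((r1+r2)/C) = asin(7/23) = 17.7189°
wrap1 = wrap2 = π + 2β = 215.4379°

wrap1=215.44_deg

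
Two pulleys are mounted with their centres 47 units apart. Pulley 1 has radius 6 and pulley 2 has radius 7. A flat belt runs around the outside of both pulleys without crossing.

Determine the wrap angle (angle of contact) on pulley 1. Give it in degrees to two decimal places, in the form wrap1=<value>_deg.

open belt: β = asin((r2−r1)/C) = asin(1/47) = 1.2192°
wrap1 = π − 2β = 177.5617°
wrap2 = π + 2β = 182.4383°

wrap1=177.56_deg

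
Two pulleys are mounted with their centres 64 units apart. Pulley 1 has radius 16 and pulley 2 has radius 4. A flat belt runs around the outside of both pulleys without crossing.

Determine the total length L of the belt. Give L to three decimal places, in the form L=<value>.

open belt: β = asin((r2−r1)/C) = asin(-12/64) = -10.8069°
wrap1 = π − 2β = 201.6138°
wrap2 = π + 2β = 158.3862°
tangent length = C·cosβ = 62.8649
L = r1·wrap1 + r2·wrap2 + 2·C·cosβ = 16·3.5188 + 4·2.7644 + 2·62.8649 = 193.0885

L=193.089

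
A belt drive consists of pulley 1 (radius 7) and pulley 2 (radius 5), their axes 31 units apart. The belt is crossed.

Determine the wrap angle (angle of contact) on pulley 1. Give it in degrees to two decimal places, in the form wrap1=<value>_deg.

wrap1=225.55_deg

crossed belt: β = asin((r1+r2)/C) = asin(12/31) = 22.7740°
wrap1 = wrap2 = π + 2β = 225.5479°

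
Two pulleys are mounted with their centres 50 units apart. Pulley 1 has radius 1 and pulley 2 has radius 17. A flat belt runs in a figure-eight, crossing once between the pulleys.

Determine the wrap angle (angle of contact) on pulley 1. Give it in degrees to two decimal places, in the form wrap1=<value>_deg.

wrap1=222.20_deg

crossed belt: β = asin((r1+r2)/C) = asin(18/50) = 21.1002°
wrap1 = wrap2 = π + 2β = 222.2004°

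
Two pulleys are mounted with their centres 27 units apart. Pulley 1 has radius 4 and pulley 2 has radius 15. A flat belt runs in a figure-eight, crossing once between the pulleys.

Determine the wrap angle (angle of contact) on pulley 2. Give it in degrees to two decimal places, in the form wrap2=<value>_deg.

crossed belt: β = asin((r1+r2)/C) = asin(19/27) = 44.7249°
wrap1 = wrap2 = π + 2β = 269.4498°

wrap2=269.45_deg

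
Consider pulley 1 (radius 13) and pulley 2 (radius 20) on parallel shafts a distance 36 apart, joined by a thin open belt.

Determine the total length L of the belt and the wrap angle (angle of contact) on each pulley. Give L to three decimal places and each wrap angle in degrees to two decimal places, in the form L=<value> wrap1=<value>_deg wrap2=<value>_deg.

L=177.038 wrap1=157.58_deg wrap2=202.42_deg

open belt: β = asin((r2−r1)/C) = asin(7/36) = 11.2123°
wrap1 = π − 2β = 157.5755°
wrap2 = π + 2β = 202.4245°
tangent length = C·cosβ = 35.3129
L = r1·wrap1 + r2·wrap2 + 2·C·cosβ = 13·2.7502 + 20·3.5330 + 2·35.3129 = 177.0380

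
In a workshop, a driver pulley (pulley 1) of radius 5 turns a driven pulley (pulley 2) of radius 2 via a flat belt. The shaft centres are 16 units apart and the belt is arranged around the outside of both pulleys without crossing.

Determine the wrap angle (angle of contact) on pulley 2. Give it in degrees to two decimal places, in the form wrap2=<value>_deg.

open belt: β = asin((r2−r1)/C) = asin(-3/16) = -10.8069°
wrap1 = π − 2β = 201.6138°
wrap2 = π + 2β = 158.3862°

wrap2=158.39_deg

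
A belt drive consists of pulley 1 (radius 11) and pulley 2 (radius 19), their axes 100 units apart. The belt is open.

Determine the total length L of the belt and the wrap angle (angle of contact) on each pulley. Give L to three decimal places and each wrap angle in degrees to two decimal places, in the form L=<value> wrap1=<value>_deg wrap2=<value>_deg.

open belt: β = asin((r2−r1)/C) = asin(8/100) = 4.5886°
wrap1 = π − 2β = 170.8229°
wrap2 = π + 2β = 189.1771°
tangent length = C·cosβ = 99.6795
L = r1·wrap1 + r2·wrap2 + 2·C·cosβ = 11·2.9814 + 19·3.3018 + 2·99.6795 = 294.8881

L=294.888 wrap1=170.82_deg wrap2=189.18_deg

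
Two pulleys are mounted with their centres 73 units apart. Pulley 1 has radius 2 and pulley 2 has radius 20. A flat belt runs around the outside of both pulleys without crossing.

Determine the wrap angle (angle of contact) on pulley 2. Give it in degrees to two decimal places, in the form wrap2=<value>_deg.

wrap2=208.55_deg

open belt: β = asin((r2−r1)/C) = asin(18/73) = 14.2750°
wrap1 = π − 2β = 151.4501°
wrap2 = π + 2β = 208.5499°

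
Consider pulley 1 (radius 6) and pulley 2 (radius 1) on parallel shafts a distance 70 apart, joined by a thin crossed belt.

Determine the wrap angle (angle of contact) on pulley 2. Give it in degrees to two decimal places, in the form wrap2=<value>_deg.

wrap2=191.48_deg

crossed belt: β = asin((r1+r2)/C) = asin(7/70) = 5.7392°
wrap1 = wrap2 = π + 2β = 191.4783°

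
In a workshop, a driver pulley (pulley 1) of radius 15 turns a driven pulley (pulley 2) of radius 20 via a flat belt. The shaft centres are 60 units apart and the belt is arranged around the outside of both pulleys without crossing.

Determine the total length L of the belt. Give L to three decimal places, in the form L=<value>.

open belt: β = asin((r2−r1)/C) = asin(5/60) = 4.7802°
wrap1 = π − 2β = 170.4396°
wrap2 = π + 2β = 189.5604°
tangent length = C·cosβ = 59.7913
L = r1·wrap1 + r2·wrap2 + 2·C·cosβ = 15·2.9747 + 20·3.3085 + 2·59.7913 = 230.3727

L=230.373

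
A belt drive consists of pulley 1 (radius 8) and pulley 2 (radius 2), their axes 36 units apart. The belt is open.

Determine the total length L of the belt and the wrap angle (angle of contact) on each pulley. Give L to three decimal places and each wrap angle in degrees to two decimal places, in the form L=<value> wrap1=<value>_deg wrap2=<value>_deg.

L=104.418 wrap1=199.19_deg wrap2=160.81_deg

open belt: β = asin((r2−r1)/C) = asin(-6/36) = -9.5941°
wrap1 = π − 2β = 199.1881°
wrap2 = π + 2β = 160.8119°
tangent length = C·cosβ = 35.4965
L = r1·wrap1 + r2·wrap2 + 2·C·cosβ = 8·3.4765 + 2·2.8067 + 2·35.4965 = 104.4183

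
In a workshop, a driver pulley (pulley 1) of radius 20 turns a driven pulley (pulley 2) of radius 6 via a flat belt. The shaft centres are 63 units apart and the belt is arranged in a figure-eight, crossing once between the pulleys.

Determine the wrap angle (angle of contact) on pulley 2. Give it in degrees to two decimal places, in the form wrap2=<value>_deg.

wrap2=228.75_deg

crossed belt: β = asin((r1+r2)/C) = asin(26/63) = 24.3745°
wrap1 = wrap2 = π + 2β = 228.7489°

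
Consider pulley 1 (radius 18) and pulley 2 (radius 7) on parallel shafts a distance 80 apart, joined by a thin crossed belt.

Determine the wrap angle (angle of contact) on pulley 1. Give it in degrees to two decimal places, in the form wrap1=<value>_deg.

wrap1=216.42_deg

crossed belt: β = asin((r1+r2)/C) = asin(25/80) = 18.2100°
wrap1 = wrap2 = π + 2β = 216.4199°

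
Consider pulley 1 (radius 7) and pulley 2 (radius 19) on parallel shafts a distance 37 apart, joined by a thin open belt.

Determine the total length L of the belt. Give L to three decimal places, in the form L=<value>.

open belt: β = asin((r2−r1)/C) = asin(12/37) = 18.9246°
wrap1 = π − 2β = 142.1507°
wrap2 = π + 2β = 217.8493°
tangent length = C·cosβ = 35.0000
L = r1·wrap1 + r2·wrap2 + 2·C·cosβ = 7·2.4810 + 19·3.8022 + 2·35.0000 = 159.6085

L=159.609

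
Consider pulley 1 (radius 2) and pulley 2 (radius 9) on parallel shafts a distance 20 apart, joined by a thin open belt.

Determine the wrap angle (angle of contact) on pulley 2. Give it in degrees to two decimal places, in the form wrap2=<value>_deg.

open belt: β = asin((r2−r1)/C) = asin(7/20) = 20.4873°
wrap1 = π − 2β = 139.0254°
wrap2 = π + 2β = 220.9746°

wrap2=220.97_deg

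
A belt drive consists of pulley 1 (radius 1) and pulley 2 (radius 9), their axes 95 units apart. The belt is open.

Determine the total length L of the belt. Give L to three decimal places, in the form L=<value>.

open belt: β = asin((r2−r1)/C) = asin(8/95) = 4.8306°
wrap1 = π − 2β = 170.3387°
wrap2 = π + 2β = 189.6613°
tangent length = C·cosβ = 94.6626
L = r1·wrap1 + r2·wrap2 + 2·C·cosβ = 1·2.9730 + 9·3.3102 + 2·94.6626 = 222.0900

L=222.090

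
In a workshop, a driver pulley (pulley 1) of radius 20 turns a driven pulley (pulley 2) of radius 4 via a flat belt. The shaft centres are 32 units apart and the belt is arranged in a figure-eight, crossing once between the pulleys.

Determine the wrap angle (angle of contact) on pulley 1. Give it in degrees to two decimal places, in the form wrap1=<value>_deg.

crossed belt: β = asin((r1+r2)/C) = asin(24/32) = 48.5904°
wrap1 = wrap2 = π + 2β = 277.1808°

wrap1=277.18_deg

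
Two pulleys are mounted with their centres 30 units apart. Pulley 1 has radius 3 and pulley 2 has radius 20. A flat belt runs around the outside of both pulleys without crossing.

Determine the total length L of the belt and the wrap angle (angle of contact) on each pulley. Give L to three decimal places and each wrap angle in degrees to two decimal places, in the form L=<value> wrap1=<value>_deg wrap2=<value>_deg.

open belt: β = asin((r2−r1)/C) = asin(17/30) = 34.5181°
wrap1 = π − 2β = 110.9638°
wrap2 = π + 2β = 249.0362°
tangent length = C·cosβ = 24.7184
L = r1·wrap1 + r2·wrap2 + 2·C·cosβ = 3·1.9367 + 20·4.3465 + 2·24.7184 = 142.1769

L=142.177 wrap1=110.96_deg wrap2=249.04_deg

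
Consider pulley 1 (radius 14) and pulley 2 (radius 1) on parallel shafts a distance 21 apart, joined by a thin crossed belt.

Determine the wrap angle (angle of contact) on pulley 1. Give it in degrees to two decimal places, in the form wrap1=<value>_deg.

wrap1=271.17_deg

crossed belt: β = asin((r1+r2)/C) = asin(15/21) = 45.5847°
wrap1 = wrap2 = π + 2β = 271.1694°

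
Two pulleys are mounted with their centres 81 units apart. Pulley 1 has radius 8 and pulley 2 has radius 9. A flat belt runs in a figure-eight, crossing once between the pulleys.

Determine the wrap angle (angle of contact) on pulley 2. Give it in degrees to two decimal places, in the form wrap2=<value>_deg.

wrap2=204.23_deg

crossed belt: β = asin((r1+r2)/C) = asin(17/81) = 12.1151°
wrap1 = wrap2 = π + 2β = 204.2302°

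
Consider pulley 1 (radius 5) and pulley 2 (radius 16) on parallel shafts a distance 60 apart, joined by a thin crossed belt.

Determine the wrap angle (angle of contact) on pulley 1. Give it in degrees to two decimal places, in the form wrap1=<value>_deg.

wrap1=220.97_deg

crossed belt: β = asin((r1+r2)/C) = asin(21/60) = 20.4873°
wrap1 = wrap2 = π + 2β = 220.9746°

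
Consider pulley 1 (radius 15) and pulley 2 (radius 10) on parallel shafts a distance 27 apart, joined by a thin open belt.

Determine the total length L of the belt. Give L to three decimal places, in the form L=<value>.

L=133.468

open belt: β = asin((r2−r1)/C) = asin(-5/27) = -10.6719°
wrap1 = π − 2β = 201.3439°
wrap2 = π + 2β = 158.6561°
tangent length = C·cosβ = 26.5330
L = r1·wrap1 + r2·wrap2 + 2·C·cosβ = 15·3.5141 + 10·2.7691 + 2·26.5330 = 133.4684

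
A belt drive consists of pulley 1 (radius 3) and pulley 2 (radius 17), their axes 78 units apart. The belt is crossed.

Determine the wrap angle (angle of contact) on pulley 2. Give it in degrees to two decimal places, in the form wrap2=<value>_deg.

wrap2=209.71_deg

crossed belt: β = asin((r1+r2)/C) = asin(20/78) = 14.8572°
wrap1 = wrap2 = π + 2β = 209.7143°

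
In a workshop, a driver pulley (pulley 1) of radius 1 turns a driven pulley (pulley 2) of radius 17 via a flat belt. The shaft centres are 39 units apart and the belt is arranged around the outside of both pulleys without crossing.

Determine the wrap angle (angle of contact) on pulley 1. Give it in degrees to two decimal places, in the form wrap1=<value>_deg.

wrap1=131.56_deg

open belt: β = asin((r2−r1)/C) = asin(16/39) = 24.2209°
wrap1 = π − 2β = 131.5581°
wrap2 = π + 2β = 228.4419°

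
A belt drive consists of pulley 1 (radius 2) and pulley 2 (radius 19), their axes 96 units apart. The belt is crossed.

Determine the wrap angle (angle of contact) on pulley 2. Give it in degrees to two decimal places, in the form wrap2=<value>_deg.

wrap2=205.27_deg

crossed belt: β = asin((r1+r2)/C) = asin(21/96) = 12.6356°
wrap1 = wrap2 = π + 2β = 205.2713°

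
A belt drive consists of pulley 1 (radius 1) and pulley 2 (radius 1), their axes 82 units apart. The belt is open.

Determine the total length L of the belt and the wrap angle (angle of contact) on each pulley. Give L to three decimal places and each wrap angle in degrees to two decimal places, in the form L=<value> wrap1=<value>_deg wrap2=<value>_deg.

L=170.283 wrap1=180.00_deg wrap2=180.00_deg

open belt: β = asin((r2−r1)/C) = asin(0/82) = 0.0000°
wrap1 = π − 2β = 180.0000°
wrap2 = π + 2β = 180.0000°
tangent length = C·cosβ = 82.0000
L = r1·wrap1 + r2·wrap2 + 2·C·cosβ = 1·3.1416 + 1·3.1416 + 2·82.0000 = 170.2832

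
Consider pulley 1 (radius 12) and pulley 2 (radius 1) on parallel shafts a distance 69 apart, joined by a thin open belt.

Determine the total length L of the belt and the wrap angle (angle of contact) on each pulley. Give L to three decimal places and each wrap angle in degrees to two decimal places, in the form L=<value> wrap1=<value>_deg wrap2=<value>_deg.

L=180.598 wrap1=198.35_deg wrap2=161.65_deg

open belt: β = asin((r2−r1)/C) = asin(-11/69) = -9.1732°
wrap1 = π − 2β = 198.3465°
wrap2 = π + 2β = 161.6535°
tangent length = C·cosβ = 68.1175
L = r1·wrap1 + r2·wrap2 + 2·C·cosβ = 12·3.4618 + 1·2.8214 + 2·68.1175 = 180.5981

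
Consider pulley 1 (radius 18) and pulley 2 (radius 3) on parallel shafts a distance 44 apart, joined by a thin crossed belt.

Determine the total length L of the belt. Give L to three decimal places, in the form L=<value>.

L=164.201

crossed belt: β = asin((r1+r2)/C) = asin(21/44) = 28.5074°
wrap1 = wrap2 = π + 2β = 237.0149°
tangent length = C·cosβ = 38.6652
L = (r1+r2)·wrap + 2·C·cosβ = 21·4.1367 + 2·38.6652 = 164.2009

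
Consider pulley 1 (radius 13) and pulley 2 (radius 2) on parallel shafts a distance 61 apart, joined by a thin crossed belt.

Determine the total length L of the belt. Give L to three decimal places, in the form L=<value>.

crossed belt: β = asin((r1+r2)/C) = asin(15/61) = 14.2351°
wrap1 = wrap2 = π + 2β = 208.4702°
tangent length = C·cosβ = 59.1270
L = (r1+r2)·wrap + 2·C·cosβ = 15·3.6385 + 2·59.1270 = 172.8313

L=172.831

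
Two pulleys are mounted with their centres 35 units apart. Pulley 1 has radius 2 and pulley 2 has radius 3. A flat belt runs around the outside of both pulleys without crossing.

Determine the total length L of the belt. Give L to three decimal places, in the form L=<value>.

open belt: β = asin((r2−r1)/C) = asin(1/35) = 1.6372°
wrap1 = π − 2β = 176.7255°
wrap2 = π + 2β = 183.2745°
tangent length = C·cosβ = 34.9857
L = r1·wrap1 + r2·wrap2 + 2·C·cosβ = 2·3.0844 + 3·3.1987 + 2·34.9857 = 85.7365

L=85.737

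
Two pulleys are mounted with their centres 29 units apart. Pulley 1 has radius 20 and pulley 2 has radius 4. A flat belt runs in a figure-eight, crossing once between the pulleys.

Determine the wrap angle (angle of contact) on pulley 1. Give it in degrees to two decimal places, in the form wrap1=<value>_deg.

crossed belt: β = asin((r1+r2)/C) = asin(24/29) = 55.8516°
wrap1 = wrap2 = π + 2β = 291.7032°

wrap1=291.70_deg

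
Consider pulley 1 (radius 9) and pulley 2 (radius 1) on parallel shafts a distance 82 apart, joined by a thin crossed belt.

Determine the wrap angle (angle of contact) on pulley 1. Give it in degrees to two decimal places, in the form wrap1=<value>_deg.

crossed belt: β = asin((r1+r2)/C) = asin(10/82) = 7.0047°
wrap1 = wrap2 = π + 2β = 194.0095°

wrap1=194.01_deg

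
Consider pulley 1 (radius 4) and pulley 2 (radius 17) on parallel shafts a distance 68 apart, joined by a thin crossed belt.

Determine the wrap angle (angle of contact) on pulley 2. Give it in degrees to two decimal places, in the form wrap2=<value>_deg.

wrap2=215.98_deg

crossed belt: β = asin((r1+r2)/C) = asin(21/68) = 17.9883°
wrap1 = wrap2 = π + 2β = 215.9767°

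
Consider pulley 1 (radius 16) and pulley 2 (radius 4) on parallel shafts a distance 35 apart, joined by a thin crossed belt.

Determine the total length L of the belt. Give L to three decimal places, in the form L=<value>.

crossed belt: β = asin((r1+r2)/C) = asin(20/35) = 34.8499°
wrap1 = wrap2 = π + 2β = 249.6998°
tangent length = C·cosβ = 28.7228
L = (r1+r2)·wrap + 2·C·cosβ = 20·4.3581 + 2·28.7228 = 144.6073

L=144.607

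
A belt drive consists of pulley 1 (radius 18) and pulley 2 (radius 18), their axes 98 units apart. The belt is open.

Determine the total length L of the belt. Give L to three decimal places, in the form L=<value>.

open belt: β = asin((r2−r1)/C) = asin(0/98) = 0.0000°
wrap1 = π − 2β = 180.0000°
wrap2 = π + 2β = 180.0000°
tangent length = C·cosβ = 98.0000
L = r1·wrap1 + r2·wrap2 + 2·C·cosβ = 18·3.1416 + 18·3.1416 + 2·98.0000 = 309.0973

L=309.097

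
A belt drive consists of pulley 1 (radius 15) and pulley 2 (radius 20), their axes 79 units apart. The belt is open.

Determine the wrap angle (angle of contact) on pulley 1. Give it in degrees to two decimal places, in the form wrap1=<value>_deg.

open belt: β = asin((r2−r1)/C) = asin(5/79) = 3.6287°
wrap1 = π − 2β = 172.7425°
wrap2 = π + 2β = 187.2575°

wrap1=172.74_deg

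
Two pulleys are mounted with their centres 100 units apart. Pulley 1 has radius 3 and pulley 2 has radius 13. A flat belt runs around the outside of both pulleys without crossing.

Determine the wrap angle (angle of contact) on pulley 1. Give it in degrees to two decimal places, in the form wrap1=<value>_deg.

open belt: β = asin((r2−r1)/C) = asin(10/100) = 5.7392°
wrap1 = π − 2β = 168.5217°
wrap2 = π + 2β = 191.4783°

wrap1=168.52_deg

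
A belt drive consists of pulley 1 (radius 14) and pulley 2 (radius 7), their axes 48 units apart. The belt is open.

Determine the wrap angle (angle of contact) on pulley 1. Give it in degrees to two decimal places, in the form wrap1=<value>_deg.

open belt: β = asin((r2−r1)/C) = asin(-7/48) = -8.3855°
wrap1 = π − 2β = 196.7711°
wrap2 = π + 2β = 163.2289°

wrap1=196.77_deg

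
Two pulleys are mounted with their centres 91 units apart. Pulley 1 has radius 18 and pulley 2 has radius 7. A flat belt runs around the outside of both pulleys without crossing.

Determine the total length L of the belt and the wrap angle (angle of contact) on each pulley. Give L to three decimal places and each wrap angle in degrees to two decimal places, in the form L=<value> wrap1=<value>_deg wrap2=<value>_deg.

open belt: β = asin((r2−r1)/C) = asin(-11/91) = -6.9428°
wrap1 = π − 2β = 193.8857°
wrap2 = π + 2β = 166.1143°
tangent length = C·cosβ = 90.3327
L = r1·wrap1 + r2·wrap2 + 2·C·cosβ = 18·3.3839 + 7·2.8992 + 2·90.3327 = 261.8711

L=261.871 wrap1=193.89_deg wrap2=166.11_deg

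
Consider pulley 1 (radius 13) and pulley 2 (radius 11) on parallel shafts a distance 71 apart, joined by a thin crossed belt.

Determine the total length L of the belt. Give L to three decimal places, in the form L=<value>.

L=225.591

crossed belt: β = asin((r1+r2)/C) = asin(24/71) = 19.7568°
wrap1 = wrap2 = π + 2β = 219.5136°
tangent length = C·cosβ = 66.8207
L = (r1+r2)·wrap + 2·C·cosβ = 24·3.8312 + 2·66.8207 = 225.5909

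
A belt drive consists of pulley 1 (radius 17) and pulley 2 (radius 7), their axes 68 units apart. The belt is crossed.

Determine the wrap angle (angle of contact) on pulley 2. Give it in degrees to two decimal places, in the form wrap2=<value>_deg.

wrap2=221.33_deg

crossed belt: β = asin((r1+r2)/C) = asin(24/68) = 20.6673°
wrap1 = wrap2 = π + 2β = 221.3346°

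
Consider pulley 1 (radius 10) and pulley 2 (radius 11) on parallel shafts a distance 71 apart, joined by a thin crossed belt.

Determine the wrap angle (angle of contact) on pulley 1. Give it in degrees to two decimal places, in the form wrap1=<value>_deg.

crossed belt: β = asin((r1+r2)/C) = asin(21/71) = 17.2040°
wrap1 = wrap2 = π + 2β = 214.4080°

wrap1=214.41_deg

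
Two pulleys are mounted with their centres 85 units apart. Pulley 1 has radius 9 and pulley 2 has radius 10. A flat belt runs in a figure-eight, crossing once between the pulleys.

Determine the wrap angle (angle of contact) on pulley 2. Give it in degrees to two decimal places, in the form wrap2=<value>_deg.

wrap2=205.83_deg

crossed belt: β = asin((r1+r2)/C) = asin(19/85) = 12.9164°
wrap1 = wrap2 = π + 2β = 205.8328°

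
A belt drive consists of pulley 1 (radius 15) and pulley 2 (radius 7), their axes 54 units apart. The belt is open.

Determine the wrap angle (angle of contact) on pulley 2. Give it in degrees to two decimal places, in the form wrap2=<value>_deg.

open belt: β = asin((r2−r1)/C) = asin(-8/54) = -8.5196°
wrap1 = π − 2β = 197.0392°
wrap2 = π + 2β = 162.9608°

wrap2=162.96_deg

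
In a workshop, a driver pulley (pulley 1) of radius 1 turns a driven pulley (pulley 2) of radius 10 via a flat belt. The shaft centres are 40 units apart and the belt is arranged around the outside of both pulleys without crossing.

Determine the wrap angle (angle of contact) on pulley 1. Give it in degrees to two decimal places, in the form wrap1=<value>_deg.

open belt: β = asin((r2−r1)/C) = asin(9/40) = 13.0029°
wrap1 = π − 2β = 153.9942°
wrap2 = π + 2β = 206.0058°

wrap1=153.99_deg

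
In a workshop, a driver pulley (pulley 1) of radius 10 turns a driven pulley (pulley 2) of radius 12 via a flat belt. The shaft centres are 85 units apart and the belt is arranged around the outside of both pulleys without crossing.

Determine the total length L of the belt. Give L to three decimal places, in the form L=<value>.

open belt: β = asin((r2−r1)/C) = asin(2/85) = 1.3483°
wrap1 = π − 2β = 177.3035°
wrap2 = π + 2β = 182.6965°
tangent length = C·cosβ = 84.9765
L = r1·wrap1 + r2·wrap2 + 2·C·cosβ = 10·3.0945 + 12·3.1887 + 2·84.9765 = 239.1621

L=239.162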